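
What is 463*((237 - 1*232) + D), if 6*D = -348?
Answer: -24539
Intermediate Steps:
D = -58 (D = (⅙)*(-348) = -58)
463*((237 - 1*232) + D) = 463*((237 - 1*232) - 58) = 463*((237 - 232) - 58) = 463*(5 - 58) = 463*(-53) = -24539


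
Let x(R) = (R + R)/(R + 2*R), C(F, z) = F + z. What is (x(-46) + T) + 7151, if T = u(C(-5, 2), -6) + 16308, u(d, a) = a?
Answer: 70361/3 ≈ 23454.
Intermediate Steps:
x(R) = ⅔ (x(R) = (2*R)/((3*R)) = (2*R)*(1/(3*R)) = ⅔)
T = 16302 (T = -6 + 16308 = 16302)
(x(-46) + T) + 7151 = (⅔ + 16302) + 7151 = 48908/3 + 7151 = 70361/3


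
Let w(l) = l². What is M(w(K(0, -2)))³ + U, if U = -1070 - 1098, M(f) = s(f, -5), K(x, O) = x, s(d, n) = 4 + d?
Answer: -2104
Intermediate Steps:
M(f) = 4 + f
U = -2168
M(w(K(0, -2)))³ + U = (4 + 0²)³ - 2168 = (4 + 0)³ - 2168 = 4³ - 2168 = 64 - 2168 = -2104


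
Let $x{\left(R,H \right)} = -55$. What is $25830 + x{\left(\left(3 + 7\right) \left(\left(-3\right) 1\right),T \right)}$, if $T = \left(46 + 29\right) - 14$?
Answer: $25775$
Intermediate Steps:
$T = 61$ ($T = 75 - 14 = 61$)
$25830 + x{\left(\left(3 + 7\right) \left(\left(-3\right) 1\right),T \right)} = 25830 - 55 = 25775$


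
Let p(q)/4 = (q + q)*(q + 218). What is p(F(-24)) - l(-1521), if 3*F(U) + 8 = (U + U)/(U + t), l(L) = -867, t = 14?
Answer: -221437/225 ≈ -984.16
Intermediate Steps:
F(U) = -8/3 + 2*U/(3*(14 + U)) (F(U) = -8/3 + ((U + U)/(U + 14))/3 = -8/3 + ((2*U)/(14 + U))/3 = -8/3 + (2*U/(14 + U))/3 = -8/3 + 2*U/(3*(14 + U)))
p(q) = 8*q*(218 + q) (p(q) = 4*((q + q)*(q + 218)) = 4*((2*q)*(218 + q)) = 4*(2*q*(218 + q)) = 8*q*(218 + q))
p(F(-24)) - l(-1521) = 8*(2*(-56 - 3*(-24))/(3*(14 - 24)))*(218 + 2*(-56 - 3*(-24))/(3*(14 - 24))) - 1*(-867) = 8*((2/3)*(-56 + 72)/(-10))*(218 + (2/3)*(-56 + 72)/(-10)) + 867 = 8*((2/3)*(-1/10)*16)*(218 + (2/3)*(-1/10)*16) + 867 = 8*(-16/15)*(218 - 16/15) + 867 = 8*(-16/15)*(3254/15) + 867 = -416512/225 + 867 = -221437/225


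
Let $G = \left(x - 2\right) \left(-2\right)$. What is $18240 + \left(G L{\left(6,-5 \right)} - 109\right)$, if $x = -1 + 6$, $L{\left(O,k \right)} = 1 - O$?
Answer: $18161$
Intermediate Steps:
$x = 5$
$G = -6$ ($G = \left(5 - 2\right) \left(-2\right) = 3 \left(-2\right) = -6$)
$18240 + \left(G L{\left(6,-5 \right)} - 109\right) = 18240 - \left(109 + 6 \left(1 - 6\right)\right) = 18240 - 79 = 18161$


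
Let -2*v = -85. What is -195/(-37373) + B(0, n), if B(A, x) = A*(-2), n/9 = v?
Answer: 195/37373 ≈ 0.0052177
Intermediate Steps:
v = 85/2 (v = -½*(-85) = 85/2 ≈ 42.500)
n = 765/2 (n = 9*(85/2) = 765/2 ≈ 382.50)
B(A, x) = -2*A
-195/(-37373) + B(0, n) = -195/(-37373) - 2*0 = -195*(-1/37373) + 0 = 195/37373 + 0 = 195/37373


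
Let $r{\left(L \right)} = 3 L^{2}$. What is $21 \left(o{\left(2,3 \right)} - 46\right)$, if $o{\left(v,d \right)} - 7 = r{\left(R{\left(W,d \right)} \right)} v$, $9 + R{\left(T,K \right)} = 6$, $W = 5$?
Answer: $315$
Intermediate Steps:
$R{\left(T,K \right)} = -3$ ($R{\left(T,K \right)} = -9 + 6 = -3$)
$o{\left(v,d \right)} = 7 + 27 v$ ($o{\left(v,d \right)} = 7 + 3 \left(-3\right)^{2} v = 7 + 3 \cdot 9 v = 7 + 27 v$)
$21 \left(o{\left(2,3 \right)} - 46\right) = 21 \left(\left(7 + 27 \cdot 2\right) - 46\right) = 21 \left(\left(7 + 54\right) - 46\right) = 21 \left(61 - 46\right) = 21 \cdot 15 = 315$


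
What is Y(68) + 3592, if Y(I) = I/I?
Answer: 3593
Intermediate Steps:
Y(I) = 1
Y(68) + 3592 = 1 + 3592 = 3593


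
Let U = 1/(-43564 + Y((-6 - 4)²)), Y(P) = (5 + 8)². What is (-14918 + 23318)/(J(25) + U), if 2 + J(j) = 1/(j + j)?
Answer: -3645180000/859231 ≈ -4242.4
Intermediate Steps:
Y(P) = 169 (Y(P) = 13² = 169)
J(j) = -2 + 1/(2*j) (J(j) = -2 + 1/(j + j) = -2 + 1/(2*j))
U = -1/43395 (U = 1/(-43564 + 169) = 1/(-43395) = -1/43395 ≈ -2.3044e-5)
(-14918 + 23318)/(J(25) + U) = (-14918 + 23318)/((-2 + (½)/25) - 1/43395) = 8400/((-2 + (½)*(1/25)) - 1/43395) = 8400/((-2 + 1/50) - 1/43395) = 8400/(-99/50 - 1/43395) = 8400/(-859231/433950) = 8400*(-433950/859231) = -3645180000/859231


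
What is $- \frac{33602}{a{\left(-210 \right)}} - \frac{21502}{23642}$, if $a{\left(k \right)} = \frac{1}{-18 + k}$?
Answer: $\frac{90563696425}{11821} \approx 7.6613 \cdot 10^{6}$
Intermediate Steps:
$- \frac{33602}{a{\left(-210 \right)}} - \frac{21502}{23642} = - \frac{33602}{\frac{1}{-18 - 210}} - \frac{21502}{23642} = - \frac{33602}{\frac{1}{-228}} - \frac{10751}{11821} = - \frac{33602}{- \frac{1}{228}} - \frac{10751}{11821} = \left(-33602\right) \left(-228\right) - \frac{10751}{11821} = 7661256 - \frac{10751}{11821} = \frac{90563696425}{11821}$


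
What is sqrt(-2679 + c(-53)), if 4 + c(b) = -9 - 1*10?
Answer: I*sqrt(2702) ≈ 51.981*I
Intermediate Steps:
c(b) = -23 (c(b) = -4 + (-9 - 1*10) = -4 + (-9 - 10) = -4 - 19 = -23)
sqrt(-2679 + c(-53)) = sqrt(-2679 - 23) = sqrt(-2702) = I*sqrt(2702)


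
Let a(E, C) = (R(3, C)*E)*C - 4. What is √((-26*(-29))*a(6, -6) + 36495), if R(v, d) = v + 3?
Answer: I*√129385 ≈ 359.7*I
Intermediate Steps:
R(v, d) = 3 + v
a(E, C) = -4 + 6*C*E (a(E, C) = ((3 + 3)*E)*C - 4 = (6*E)*C - 4 = 6*C*E - 4 = -4 + 6*C*E)
√((-26*(-29))*a(6, -6) + 36495) = √((-26*(-29))*(-4 + 6*(-6)*6) + 36495) = √(754*(-4 - 216) + 36495) = √(754*(-220) + 36495) = √(-165880 + 36495) = √(-129385) = I*√129385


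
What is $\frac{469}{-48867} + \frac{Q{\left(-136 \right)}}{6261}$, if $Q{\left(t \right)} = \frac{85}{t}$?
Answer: $- \frac{1130267}{116554776} \approx -0.0096973$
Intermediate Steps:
$\frac{469}{-48867} + \frac{Q{\left(-136 \right)}}{6261} = \frac{469}{-48867} + \frac{85 \frac{1}{-136}}{6261} = 469 \left(- \frac{1}{48867}\right) + 85 \left(- \frac{1}{136}\right) \frac{1}{6261} = - \frac{67}{6981} - \frac{5}{50088} = - \frac{1130267}{116554776}$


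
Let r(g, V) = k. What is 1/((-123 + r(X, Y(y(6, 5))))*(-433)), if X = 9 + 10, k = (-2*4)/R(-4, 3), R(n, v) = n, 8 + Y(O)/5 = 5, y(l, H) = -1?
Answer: 1/52393 ≈ 1.9087e-5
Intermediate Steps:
Y(O) = -15 (Y(O) = -40 + 5*5 = -40 + 25 = -15)
k = 2 (k = -2*4/(-4) = -8*(-1/4) = 2)
X = 19
r(g, V) = 2
1/((-123 + r(X, Y(y(6, 5))))*(-433)) = 1/((-123 + 2)*(-433)) = -1/433/(-121) = -1/121*(-1/433) = 1/52393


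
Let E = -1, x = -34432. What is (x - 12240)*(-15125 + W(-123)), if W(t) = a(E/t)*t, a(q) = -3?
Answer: 688692032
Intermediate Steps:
W(t) = -3*t
(x - 12240)*(-15125 + W(-123)) = (-34432 - 12240)*(-15125 - 3*(-123)) = -46672*(-15125 + 369) = -46672*(-14756) = 688692032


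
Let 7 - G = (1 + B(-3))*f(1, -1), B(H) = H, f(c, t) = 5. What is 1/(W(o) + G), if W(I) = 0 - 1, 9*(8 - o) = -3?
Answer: 1/16 ≈ 0.062500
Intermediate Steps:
o = 25/3 (o = 8 - ⅑*(-3) = 8 + ⅓ = 25/3 ≈ 8.3333)
W(I) = -1
G = 17 (G = 7 - (1 - 3)*5 = 7 - (-2)*5 = 7 - 1*(-10) = 7 + 10 = 17)
1/(W(o) + G) = 1/(-1 + 17) = 1/16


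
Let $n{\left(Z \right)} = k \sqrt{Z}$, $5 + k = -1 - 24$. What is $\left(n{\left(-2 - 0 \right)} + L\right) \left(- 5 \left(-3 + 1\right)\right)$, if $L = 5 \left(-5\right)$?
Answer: $-250 - 300 i \sqrt{2} \approx -250.0 - 424.26 i$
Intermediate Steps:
$k = -30$ ($k = -5 - 25 = -30$)
$L = -25$
$n{\left(Z \right)} = - 30 \sqrt{Z}$
$\left(n{\left(-2 - 0 \right)} + L\right) \left(- 5 \left(-3 + 1\right)\right) = \left(- 30 \sqrt{-2 - 0} - 25\right) \left(- 5 \left(-3 + 1\right)\right) = \left(- 30 \sqrt{-2 + 0} - 25\right) \left(\left(-5\right) \left(-2\right)\right) = \left(- 30 \sqrt{-2} - 25\right) 10 = \left(- 30 i \sqrt{2} - 25\right) 10 = \left(-25 - 30 i \sqrt{2}\right) 10 = -250 - 300 i \sqrt{2}$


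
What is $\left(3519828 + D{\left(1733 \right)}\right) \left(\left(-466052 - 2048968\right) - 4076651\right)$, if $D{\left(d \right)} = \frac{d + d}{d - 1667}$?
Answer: $- \frac{765662512401247}{33} \approx -2.3202 \cdot 10^{13}$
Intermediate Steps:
$D{\left(d \right)} = \frac{2 d}{-1667 + d}$
$\left(3519828 + D{\left(1733 \right)}\right) \left(\left(-466052 - 2048968\right) - 4076651\right) = \left(3519828 + 2 \cdot 1733 \frac{1}{-1667 + 1733}\right) \left(\left(-466052 - 2048968\right) - 4076651\right) = \left(3519828 + 2 \cdot 1733 \cdot \frac{1}{66}\right) \left(-2515020 - 4076651\right) = \left(3519828 + 2 \cdot 1733 \cdot \frac{1}{66}\right) \left(-6591671\right) = \left(3519828 + \frac{1733}{33}\right) \left(-6591671\right) = \frac{116156057}{33} \left(-6591671\right) = - \frac{765662512401247}{33}$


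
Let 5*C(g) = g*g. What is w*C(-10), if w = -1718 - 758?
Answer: -49520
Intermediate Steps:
C(g) = g**2/5 (C(g) = (g*g)/5 = g**2/5)
w = -2476
w*C(-10) = -2476*(-10)**2/5 = -2476*100/5 = -2476*20 = -49520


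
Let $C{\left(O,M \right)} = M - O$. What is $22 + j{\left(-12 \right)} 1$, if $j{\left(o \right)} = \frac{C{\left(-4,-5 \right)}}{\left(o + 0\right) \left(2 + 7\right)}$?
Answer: $\frac{2377}{108} \approx 22.009$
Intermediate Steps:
$j{\left(o \right)} = - \frac{1}{9 o}$ ($j{\left(o \right)} = \frac{-5 - -4}{\left(o + 0\right) \left(2 + 7\right)} = \frac{-5 + 4}{o 9} = - \frac{1}{9 o}$)
$22 + j{\left(-12 \right)} 1 = 22 + - \frac{1}{9 \left(-12\right)} 1 = 22 + \left(- \frac{1}{9}\right) \left(- \frac{1}{12}\right) 1 = 22 + \frac{1}{108} \cdot 1 = 22 + \frac{1}{108} = \frac{2377}{108}$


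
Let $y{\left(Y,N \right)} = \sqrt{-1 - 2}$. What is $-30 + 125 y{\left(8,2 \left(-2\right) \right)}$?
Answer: $-30 + 125 i \sqrt{3} \approx -30.0 + 216.51 i$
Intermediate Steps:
$y{\left(Y,N \right)} = i \sqrt{3}$ ($y{\left(Y,N \right)} = \sqrt{-3} = i \sqrt{3}$)
$-30 + 125 y{\left(8,2 \left(-2\right) \right)} = -30 + 125 i \sqrt{3}$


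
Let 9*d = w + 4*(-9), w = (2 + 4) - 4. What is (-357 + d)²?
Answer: 10543009/81 ≈ 1.3016e+5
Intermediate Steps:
w = 2 (w = 6 - 4 = 2)
d = -34/9 (d = (2 + 4*(-9))/9 = (2 - 36)/9 = (⅑)*(-34) = -34/9 ≈ -3.7778)
(-357 + d)² = (-357 - 34/9)² = (-3247/9)² = 10543009/81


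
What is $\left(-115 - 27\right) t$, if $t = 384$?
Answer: $-54528$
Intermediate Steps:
$\left(-115 - 27\right) t = \left(-115 - 27\right) 384 = \left(-142\right) 384 = -54528$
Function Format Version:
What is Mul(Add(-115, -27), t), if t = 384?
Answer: -54528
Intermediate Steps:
Mul(Add(-115, -27), t) = Mul(Add(-115, -27), 384) = Mul(-142, 384) = -54528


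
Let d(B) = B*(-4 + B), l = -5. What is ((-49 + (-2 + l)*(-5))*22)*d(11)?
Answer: -23716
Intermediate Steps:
((-49 + (-2 + l)*(-5))*22)*d(11) = ((-49 + (-2 - 5)*(-5))*22)*(11*(-4 + 11)) = ((-49 - 7*(-5))*22)*(11*7) = ((-49 + 35)*22)*77 = -14*22*77 = -308*77 = -23716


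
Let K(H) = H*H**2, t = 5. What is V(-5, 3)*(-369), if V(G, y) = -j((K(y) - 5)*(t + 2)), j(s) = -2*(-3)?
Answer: 2214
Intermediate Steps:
K(H) = H**3
j(s) = 6
V(G, y) = -6 (V(G, y) = -1*6 = -6)
V(-5, 3)*(-369) = -6*(-369) = 2214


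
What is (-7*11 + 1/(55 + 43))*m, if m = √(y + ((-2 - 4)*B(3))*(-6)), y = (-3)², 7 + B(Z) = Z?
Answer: -22635*I*√15/98 ≈ -894.54*I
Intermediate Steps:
B(Z) = -7 + Z
y = 9
m = 3*I*√15 (m = √(9 + ((-2 - 4)*(-7 + 3))*(-6)) = √(9 - 6*(-4)*(-6)) = √(9 + 24*(-6)) = √(9 - 144) = √(-135) = 3*I*√15 ≈ 11.619*I)
(-7*11 + 1/(55 + 43))*m = (-7*11 + 1/(55 + 43))*(3*I*√15) = (-77 + 1/98)*(3*I*√15) = -22635*I*√15/98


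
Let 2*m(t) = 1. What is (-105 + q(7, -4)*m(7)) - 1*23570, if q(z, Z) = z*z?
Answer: -47301/2 ≈ -23651.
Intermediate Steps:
q(z, Z) = z²
m(t) = ½ (m(t) = (½)*1 = ½)
(-105 + q(7, -4)*m(7)) - 1*23570 = (-105 + 7²*(½)) - 1*23570 = (-105 + 49*(½)) - 23570 = (-105 + 49/2) - 23570 = -161/2 - 23570 = -47301/2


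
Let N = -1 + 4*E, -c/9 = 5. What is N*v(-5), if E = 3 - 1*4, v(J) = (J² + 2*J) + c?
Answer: 150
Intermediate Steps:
c = -45 (c = -9*5 = -45)
v(J) = -45 + J² + 2*J (v(J) = (J² + 2*J) - 45 = -45 + J² + 2*J)
E = -1 (E = 3 - 4 = -1)
N = -5 (N = -1 + 4*(-1) = -1 - 4 = -5)
N*v(-5) = -5*(-45 + (-5)² + 2*(-5)) = -5*(-45 + 25 - 10) = -5*(-30) = 150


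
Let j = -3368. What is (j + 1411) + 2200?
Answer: 243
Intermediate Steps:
(j + 1411) + 2200 = (-3368 + 1411) + 2200 = -1957 + 2200 = 243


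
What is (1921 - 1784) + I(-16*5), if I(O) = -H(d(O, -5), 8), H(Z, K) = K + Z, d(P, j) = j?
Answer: 134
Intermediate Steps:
I(O) = -3 (I(O) = -(8 - 5) = -1*3 = -3)
(1921 - 1784) + I(-16*5) = (1921 - 1784) - 3 = 137 - 3 = 134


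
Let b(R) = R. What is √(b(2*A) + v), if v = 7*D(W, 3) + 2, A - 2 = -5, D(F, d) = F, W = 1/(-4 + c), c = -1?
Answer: 3*I*√15/5 ≈ 2.3238*I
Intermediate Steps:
W = -⅕ (W = 1/(-4 - 1) = 1/(-5) = -⅕ ≈ -0.20000)
A = -3 (A = 2 - 5 = -3)
v = ⅗ (v = 7*(-⅕) + 2 = -7/5 + 2 = ⅗ ≈ 0.60000)
√(b(2*A) + v) = √(2*(-3) + ⅗) = √(-6 + ⅗) = √(-27/5) = 3*I*√15/5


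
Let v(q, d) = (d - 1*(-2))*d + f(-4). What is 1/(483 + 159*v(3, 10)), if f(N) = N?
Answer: 1/18927 ≈ 5.2835e-5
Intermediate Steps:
v(q, d) = -4 + d*(2 + d) (v(q, d) = (d - 1*(-2))*d - 4 = (d + 2)*d - 4 = (2 + d)*d - 4 = d*(2 + d) - 4 = -4 + d*(2 + d))
1/(483 + 159*v(3, 10)) = 1/(483 + 159*(-4 + 10² + 2*10)) = 1/(483 + 159*(-4 + 100 + 20)) = 1/(483 + 159*116) = 1/(483 + 18444) = 1/18927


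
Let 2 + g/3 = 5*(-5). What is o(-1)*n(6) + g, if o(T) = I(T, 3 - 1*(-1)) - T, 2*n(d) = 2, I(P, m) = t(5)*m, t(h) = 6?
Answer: -56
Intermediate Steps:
I(P, m) = 6*m
n(d) = 1 (n(d) = (½)*2 = 1)
o(T) = 24 - T (o(T) = 6*(3 - 1*(-1)) - T = 6*(3 + 1) - T = 6*4 - T = 24 - T)
g = -81 (g = -6 + 3*(5*(-5)) = -6 + 3*(-25) = -6 - 75 = -81)
o(-1)*n(6) + g = (24 - 1*(-1))*1 - 81 = (24 + 1)*1 - 81 = 25*1 - 81 = 25 - 81 = -56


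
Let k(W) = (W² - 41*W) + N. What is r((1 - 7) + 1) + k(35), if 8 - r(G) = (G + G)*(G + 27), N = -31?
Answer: -13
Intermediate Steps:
k(W) = -31 + W² - 41*W (k(W) = (W² - 41*W) - 31 = -31 + W² - 41*W)
r(G) = 8 - 2*G*(27 + G) (r(G) = 8 - (G + G)*(G + 27) = 8 - 2*G*(27 + G))
r((1 - 7) + 1) + k(35) = (8 - 54*((1 - 7) + 1) - 2*((1 - 7) + 1)²) + (-31 + 35² - 41*35) = (8 - 54*(-6 + 1) - 2*(-6 + 1)²) + (-31 + 1225 - 1435) = (8 - 54*(-5) - 2*(-5)²) - 241 = (8 + 270 - 2*25) - 241 = (8 + 270 - 50) - 241 = 228 - 241 = -13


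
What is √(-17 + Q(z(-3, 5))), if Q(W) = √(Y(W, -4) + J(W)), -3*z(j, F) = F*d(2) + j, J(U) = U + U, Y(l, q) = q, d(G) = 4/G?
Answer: √(-153 + 3*I*√78)/3 ≈ 0.35568 + 4.1384*I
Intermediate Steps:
J(U) = 2*U
z(j, F) = -2*F/3 - j/3 (z(j, F) = -(F*(4/2) + j)/3 = -(F*(4*(½)) + j)/3 = -(F*2 + j)/3 = -(2*F + j)/3 = -(j + 2*F)/3 = -2*F/3 - j/3)
Q(W) = √(-4 + 2*W)
√(-17 + Q(z(-3, 5))) = √(-17 + √(-4 + 2*(-⅔*5 - ⅓*(-3)))) = √(-17 + √(-4 + 2*(-10/3 + 1))) = √(-17 + √(-4 + 2*(-7/3))) = √(-17 + √(-4 - 14/3)) = √(-17 + √(-26/3)) = √(-17 + I*√78/3)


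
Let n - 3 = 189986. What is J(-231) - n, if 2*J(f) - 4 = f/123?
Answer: -15579011/82 ≈ -1.8999e+5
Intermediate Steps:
n = 189989 (n = 3 + 189986 = 189989)
J(f) = 2 + f/246 (J(f) = 2 + (f/123)/2 = 2 + f/246)
J(-231) - n = (2 + (1/246)*(-231)) - 1*189989 = (2 - 77/82) - 189989 = 87/82 - 189989 = -15579011/82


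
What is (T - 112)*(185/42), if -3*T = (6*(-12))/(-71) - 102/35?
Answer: -5119801/10437 ≈ -490.54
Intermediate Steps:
T = 1574/2485 (T = -((6*(-12))/(-71) - 102/35)/3 = -(-72*(-1/71) - 102*1/35)/3 = -(72/71 - 102/35)/3 = -⅓*(-4722/2485) = 1574/2485 ≈ 0.63340)
(T - 112)*(185/42) = (1574/2485 - 112)*(185/42) = -10239602/(497*42) = -276746/2485*185/42 = -5119801/10437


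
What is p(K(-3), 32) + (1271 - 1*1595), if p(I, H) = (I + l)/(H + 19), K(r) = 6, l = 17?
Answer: -16501/51 ≈ -323.55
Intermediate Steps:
p(I, H) = (17 + I)/(19 + H) (p(I, H) = (I + 17)/(H + 19) = (17 + I)/(19 + H))
p(K(-3), 32) + (1271 - 1*1595) = (17 + 6)/(19 + 32) + (1271 - 1*1595) = 23/51 + (1271 - 1595) = (1/51)*23 - 324 = 23/51 - 324 = -16501/51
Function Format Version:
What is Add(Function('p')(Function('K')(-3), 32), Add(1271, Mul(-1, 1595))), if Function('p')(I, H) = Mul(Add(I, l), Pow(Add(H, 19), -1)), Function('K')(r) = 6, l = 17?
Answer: Rational(-16501, 51) ≈ -323.55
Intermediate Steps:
Function('p')(I, H) = Mul(Pow(Add(19, H), -1), Add(17, I)) (Function('p')(I, H) = Mul(Add(I, 17), Pow(Add(H, 19), -1)) = Mul(Add(17, I), Pow(Add(19, H), -1)) = Mul(Pow(Add(19, H), -1), Add(17, I)))
Add(Function('p')(Function('K')(-3), 32), Add(1271, Mul(-1, 1595))) = Add(Mul(Pow(Add(19, 32), -1), Add(17, 6)), Add(1271, Mul(-1, 1595))) = Add(Mul(Pow(51, -1), 23), Add(1271, -1595)) = Add(Mul(Rational(1, 51), 23), -324) = Add(Rational(23, 51), -324) = Rational(-16501, 51)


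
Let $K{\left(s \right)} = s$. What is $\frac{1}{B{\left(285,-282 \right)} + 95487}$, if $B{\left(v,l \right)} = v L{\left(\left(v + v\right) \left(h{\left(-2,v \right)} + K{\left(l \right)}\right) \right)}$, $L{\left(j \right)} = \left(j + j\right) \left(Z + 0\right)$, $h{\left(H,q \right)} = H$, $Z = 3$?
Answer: $- \frac{1}{276719313} \approx -3.6138 \cdot 10^{-9}$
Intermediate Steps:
$L{\left(j \right)} = 6 j$ ($L{\left(j \right)} = \left(j + j\right) \left(3 + 0\right) = 2 j 3 = 6 j$)
$B{\left(v,l \right)} = 12 v^{2} \left(-2 + l\right)$ ($B{\left(v,l \right)} = v 6 \left(v + v\right) \left(-2 + l\right) = v 6 \cdot 2 v \left(-2 + l\right) = v 12 v \left(-2 + l\right) = 12 v^{2} \left(-2 + l\right)$)
$\frac{1}{B{\left(285,-282 \right)} + 95487} = \frac{1}{12 \cdot 285^{2} \left(-2 - 282\right) + 95487} = \frac{1}{12 \cdot 81225 \left(-284\right) + 95487} = \frac{1}{-276814800 + 95487} = \frac{1}{-276719313} = - \frac{1}{276719313}$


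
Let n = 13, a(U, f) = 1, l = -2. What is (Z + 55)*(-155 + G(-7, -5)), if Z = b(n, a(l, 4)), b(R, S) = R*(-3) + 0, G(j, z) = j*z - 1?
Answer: -1936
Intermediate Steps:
G(j, z) = -1 + j*z
b(R, S) = -3*R (b(R, S) = -3*R + 0 = -3*R)
Z = -39 (Z = -3*13 = -39)
(Z + 55)*(-155 + G(-7, -5)) = (-39 + 55)*(-155 + (-1 - 7*(-5))) = 16*(-155 + (-1 + 35)) = 16*(-155 + 34) = 16*(-121) = -1936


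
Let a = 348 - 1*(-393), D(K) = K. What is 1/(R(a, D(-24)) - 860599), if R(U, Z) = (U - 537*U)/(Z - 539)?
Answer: -563/484120061 ≈ -1.1629e-6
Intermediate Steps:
a = 741 (a = 348 + 393 = 741)
R(U, Z) = -536*U/(-539 + Z) (R(U, Z) = (-536*U)/(-539 + Z) = -536*U/(-539 + Z))
1/(R(a, D(-24)) - 860599) = 1/(-536*741/(-539 - 24) - 860599) = 1/(-536*741/(-563) - 860599) = 1/(-536*741*(-1/563) - 860599) = 1/(397176/563 - 860599) = 1/(-484120061/563) = -563/484120061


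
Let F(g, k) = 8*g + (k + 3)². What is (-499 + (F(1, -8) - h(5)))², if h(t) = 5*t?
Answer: 241081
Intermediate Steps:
F(g, k) = (3 + k)² + 8*g (F(g, k) = 8*g + (3 + k)² = (3 + k)² + 8*g)
(-499 + (F(1, -8) - h(5)))² = (-499 + (((3 - 8)² + 8*1) - 5*5))² = (-499 + (((-5)² + 8) - 1*25))² = (-499 + ((25 + 8) - 25))² = (-499 + (33 - 25))² = (-499 + 8)² = (-491)² = 241081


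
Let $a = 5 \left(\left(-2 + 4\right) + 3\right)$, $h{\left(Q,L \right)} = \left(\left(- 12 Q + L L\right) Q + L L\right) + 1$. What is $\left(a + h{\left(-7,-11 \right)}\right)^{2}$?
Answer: $1658944$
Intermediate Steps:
$h{\left(Q,L \right)} = 1 + L^{2} + Q \left(L^{2} - 12 Q\right)$ ($h{\left(Q,L \right)} = \left(\left(- 12 Q + L^{2}\right) Q + L^{2}\right) + 1 = \left(\left(L^{2} - 12 Q\right) Q + L^{2}\right) + 1 = \left(Q \left(L^{2} - 12 Q\right) + L^{2}\right) + 1 = \left(L^{2} + Q \left(L^{2} - 12 Q\right)\right) + 1 = 1 + L^{2} + Q \left(L^{2} - 12 Q\right)$)
$a = 25$ ($a = 5 \left(2 + 3\right) = 5 \cdot 5 = 25$)
$\left(a + h{\left(-7,-11 \right)}\right)^{2} = \left(25 + \left(1 + \left(-11\right)^{2} - 12 \left(-7\right)^{2} - 7 \left(-11\right)^{2}\right)\right)^{2} = \left(25 + \left(1 + 121 - 588 - 847\right)\right)^{2} = \left(25 - 1313\right)^{2} = \left(-1288\right)^{2} = 1658944$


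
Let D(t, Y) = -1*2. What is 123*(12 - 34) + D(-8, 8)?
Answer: -2708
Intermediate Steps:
D(t, Y) = -2
123*(12 - 34) + D(-8, 8) = 123*(12 - 34) - 2 = 123*(-22) - 2 = -2706 - 2 = -2708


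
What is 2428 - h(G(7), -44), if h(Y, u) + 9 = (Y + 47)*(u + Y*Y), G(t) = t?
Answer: 2167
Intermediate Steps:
h(Y, u) = -9 + (47 + Y)*(u + Y**2) (h(Y, u) = -9 + (Y + 47)*(u + Y*Y) = -9 + (47 + Y)*(u + Y**2))
2428 - h(G(7), -44) = 2428 - (-9 + 7**3 + 47*(-44) + 47*7**2 + 7*(-44)) = 2428 - (-9 + 343 - 2068 + 47*49 - 308) = 2428 - (-9 + 343 - 2068 + 2303 - 308) = 2428 - 1*261 = 2428 - 261 = 2167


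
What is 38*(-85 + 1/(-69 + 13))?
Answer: -90459/28 ≈ -3230.7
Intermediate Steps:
38*(-85 + 1/(-69 + 13)) = 38*(-85 + 1/(-56)) = 38*(-85 - 1/56) = 38*(-4761/56) = -90459/28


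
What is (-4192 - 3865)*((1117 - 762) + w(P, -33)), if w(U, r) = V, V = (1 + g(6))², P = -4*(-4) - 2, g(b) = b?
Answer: -3255028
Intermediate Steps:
P = 14 (P = 16 - 2 = 14)
V = 49 (V = (1 + 6)² = 7² = 49)
w(U, r) = 49
(-4192 - 3865)*((1117 - 762) + w(P, -33)) = (-4192 - 3865)*((1117 - 762) + 49) = -8057*(355 + 49) = -8057*404 = -3255028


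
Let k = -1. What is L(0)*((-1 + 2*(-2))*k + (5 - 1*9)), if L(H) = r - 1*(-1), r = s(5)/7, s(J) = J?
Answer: 12/7 ≈ 1.7143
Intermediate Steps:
r = 5/7 ≈ 0.71429
L(H) = 12/7 (L(H) = 5/7 - 1*(-1) = 5/7 + 1 = 12/7)
L(0)*((-1 + 2*(-2))*k + (5 - 1*9)) = 12*((-1 + 2*(-2))*(-1) + (5 - 1*9))/7 = 12*((-1 - 4)*(-1) + (5 - 9))/7 = 12*(-5*(-1) - 4)/7 = 12*(5 - 4)/7 = (12/7)*1 = 12/7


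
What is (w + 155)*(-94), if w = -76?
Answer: -7426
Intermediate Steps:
(w + 155)*(-94) = (-76 + 155)*(-94) = 79*(-94) = -7426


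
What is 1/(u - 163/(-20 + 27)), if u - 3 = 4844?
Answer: 7/33766 ≈ 0.00020731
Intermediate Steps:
u = 4847 (u = 3 + 4844 = 4847)
1/(u - 163/(-20 + 27)) = 1/(4847 - 163/(-20 + 27)) = 1/(4847 - 163/7) = 1/(33766/7) = 7/33766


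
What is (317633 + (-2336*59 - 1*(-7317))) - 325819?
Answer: -138693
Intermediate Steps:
(317633 + (-2336*59 - 1*(-7317))) - 325819 = (317633 + (-137824 + 7317)) - 325819 = (317633 - 130507) - 325819 = 187126 - 325819 = -138693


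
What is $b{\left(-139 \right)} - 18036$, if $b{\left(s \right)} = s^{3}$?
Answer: $-2703655$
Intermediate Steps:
$b{\left(-139 \right)} - 18036 = \left(-139\right)^{3} - 18036 = -2685619 - 18036 = -2703655$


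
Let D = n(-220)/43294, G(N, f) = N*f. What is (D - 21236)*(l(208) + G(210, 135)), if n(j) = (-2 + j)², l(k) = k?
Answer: -13127285845900/21647 ≈ -6.0643e+8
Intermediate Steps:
D = 24642/21647 (D = (-2 - 220)²/43294 = (-222)²*(1/43294) = 49284*(1/43294) = 24642/21647 ≈ 1.1384)
(D - 21236)*(l(208) + G(210, 135)) = (24642/21647 - 21236)*(208 + 210*135) = -459671050*(208 + 28350)/21647 = -459671050/21647*28558 = -13127285845900/21647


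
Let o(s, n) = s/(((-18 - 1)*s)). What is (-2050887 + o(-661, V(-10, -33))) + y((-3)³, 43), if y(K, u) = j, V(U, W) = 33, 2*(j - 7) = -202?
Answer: -38968640/19 ≈ -2.0510e+6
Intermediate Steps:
j = -94 (j = 7 + (½)*(-202) = 7 - 101 = -94)
y(K, u) = -94
o(s, n) = -1/19 (o(s, n) = s/((-19*s)) = s*(-1/(19*s)) = -1/19)
(-2050887 + o(-661, V(-10, -33))) + y((-3)³, 43) = (-2050887 - 1/19) - 94 = -38966854/19 - 94 = -38968640/19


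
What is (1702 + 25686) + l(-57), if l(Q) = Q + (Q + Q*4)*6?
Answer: 25621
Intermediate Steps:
l(Q) = 31*Q (l(Q) = Q + (Q + 4*Q)*6 = Q + (5*Q)*6 = Q + 30*Q = 31*Q)
(1702 + 25686) + l(-57) = (1702 + 25686) + 31*(-57) = 27388 - 1767 = 25621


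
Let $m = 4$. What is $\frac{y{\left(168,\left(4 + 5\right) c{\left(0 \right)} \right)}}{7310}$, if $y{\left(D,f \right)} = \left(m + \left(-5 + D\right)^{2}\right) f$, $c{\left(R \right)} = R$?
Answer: $0$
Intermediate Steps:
$y{\left(D,f \right)} = f \left(4 + \left(-5 + D\right)^{2}\right)$ ($y{\left(D,f \right)} = \left(4 + \left(-5 + D\right)^{2}\right) f = f \left(4 + \left(-5 + D\right)^{2}\right)$)
$\frac{y{\left(168,\left(4 + 5\right) c{\left(0 \right)} \right)}}{7310} = \frac{\left(4 + 5\right) 0 \left(4 + \left(-5 + 168\right)^{2}\right)}{7310} = 9 \cdot 0 \left(4 + 163^{2}\right) \frac{1}{7310} = 0 \left(4 + 26569\right) \frac{1}{7310} = 0 \cdot 26573 \cdot \frac{1}{7310} = 0 \cdot \frac{1}{7310} = 0$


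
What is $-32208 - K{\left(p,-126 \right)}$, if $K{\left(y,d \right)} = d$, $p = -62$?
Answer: $-32082$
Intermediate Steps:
$-32208 - K{\left(p,-126 \right)} = -32208 - -126 = -32208 + 126 = -32082$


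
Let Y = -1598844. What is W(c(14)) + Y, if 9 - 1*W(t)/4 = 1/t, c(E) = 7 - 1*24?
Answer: -27179732/17 ≈ -1.5988e+6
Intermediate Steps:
c(E) = -17 (c(E) = 7 - 24 = -17)
W(t) = 36 - 4/t
W(c(14)) + Y = (36 - 4/(-17)) - 1598844 = (36 - 4*(-1/17)) - 1598844 = (36 + 4/17) - 1598844 = 616/17 - 1598844 = -27179732/17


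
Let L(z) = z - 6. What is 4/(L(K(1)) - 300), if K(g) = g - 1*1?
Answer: -2/153 ≈ -0.013072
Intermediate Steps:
K(g) = -1 + g (K(g) = g - 1 = -1 + g)
L(z) = -6 + z
4/(L(K(1)) - 300) = 4/((-6 + (-1 + 1)) - 300) = 4/((-6 + 0) - 300) = 4/(-6 - 300) = 4/(-306) = -1/306*4 = -2/153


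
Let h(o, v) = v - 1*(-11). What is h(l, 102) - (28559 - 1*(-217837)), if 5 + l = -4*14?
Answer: -246283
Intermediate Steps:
l = -61 (l = -5 - 4*14 = -5 - 56 = -61)
h(o, v) = 11 + v (h(o, v) = v + 11 = 11 + v)
h(l, 102) - (28559 - 1*(-217837)) = (11 + 102) - (28559 - 1*(-217837)) = 113 - (28559 + 217837) = 113 - 1*246396 = 113 - 246396 = -246283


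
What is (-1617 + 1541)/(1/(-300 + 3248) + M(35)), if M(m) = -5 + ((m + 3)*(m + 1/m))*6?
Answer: -7841680/823532679 ≈ -0.0095220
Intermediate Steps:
M(m) = -5 + 6*(3 + m)*(m + 1/m) (M(m) = -5 + ((3 + m)*(m + 1/m))*6 = -5 + 6*(3 + m)*(m + 1/m))
(-1617 + 1541)/(1/(-300 + 3248) + M(35)) = (-1617 + 1541)/(1/(-300 + 3248) + (1 + 6*35² + 18*35 + 18/35)) = -76/(1/2948 + (1 + 6*1225 + 630 + 18*(1/35))) = -76/(1/2948 + (1 + 7350 + 630 + 18/35)) = -76/(1/2948 + 279353/35) = -76/823532679/103180 = -76*103180/823532679 = -7841680/823532679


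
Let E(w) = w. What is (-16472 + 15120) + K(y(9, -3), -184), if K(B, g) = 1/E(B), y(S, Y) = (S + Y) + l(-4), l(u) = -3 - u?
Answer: -9463/7 ≈ -1351.9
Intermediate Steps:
y(S, Y) = 1 + S + Y (y(S, Y) = (S + Y) + (-3 - 1*(-4)) = (S + Y) + (-3 + 4) = (S + Y) + 1 = 1 + S + Y)
K(B, g) = 1/B
(-16472 + 15120) + K(y(9, -3), -184) = (-16472 + 15120) + 1/(1 + 9 - 3) = -1352 + 1/7 = -1352 + ⅐ = -9463/7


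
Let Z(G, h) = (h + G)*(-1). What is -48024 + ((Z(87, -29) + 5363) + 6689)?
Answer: -36030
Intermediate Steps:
Z(G, h) = -G - h (Z(G, h) = (G + h)*(-1) = -G - h)
-48024 + ((Z(87, -29) + 5363) + 6689) = -48024 + (((-1*87 - 1*(-29)) + 5363) + 6689) = -48024 + (((-87 + 29) + 5363) + 6689) = -48024 + ((-58 + 5363) + 6689) = -48024 + (5305 + 6689) = -48024 + 11994 = -36030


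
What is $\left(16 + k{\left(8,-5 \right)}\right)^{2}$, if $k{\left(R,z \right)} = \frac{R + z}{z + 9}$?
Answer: $\frac{4489}{16} \approx 280.56$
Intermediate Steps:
$k{\left(R,z \right)} = \frac{R + z}{9 + z}$
$\left(16 + k{\left(8,-5 \right)}\right)^{2} = \left(16 + \frac{8 - 5}{9 - 5}\right)^{2} = \left(16 + \frac{1}{4} \cdot 3\right)^{2} = \left(16 + \frac{3}{4}\right)^{2} = \left(\frac{67}{4}\right)^{2} = \frac{4489}{16}$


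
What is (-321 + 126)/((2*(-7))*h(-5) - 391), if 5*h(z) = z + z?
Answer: 65/121 ≈ 0.53719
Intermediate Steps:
h(z) = 2*z/5 (h(z) = (z + z)/5 = (2*z)/5 = 2*z/5)
(-321 + 126)/((2*(-7))*h(-5) - 391) = (-321 + 126)/((2*(-7))*((⅖)*(-5)) - 391) = -195/(-14*(-2) - 391) = -195/(28 - 391) = -195/(-363) = -195*(-1/363) = 65/121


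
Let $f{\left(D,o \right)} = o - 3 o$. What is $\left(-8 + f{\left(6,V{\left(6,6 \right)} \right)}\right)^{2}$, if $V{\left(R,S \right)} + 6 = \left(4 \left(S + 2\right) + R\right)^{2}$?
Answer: $8317456$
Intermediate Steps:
$V{\left(R,S \right)} = -6 + \left(8 + R + 4 S\right)^{2}$ ($V{\left(R,S \right)} = -6 + \left(4 \left(S + 2\right) + R\right)^{2} = -6 + \left(4 \left(2 + S\right) + R\right)^{2} = -6 + \left(\left(8 + 4 S\right) + R\right)^{2} = -6 + \left(8 + R + 4 S\right)^{2}$)
$f{\left(D,o \right)} = - 2 o$
$\left(-8 + f{\left(6,V{\left(6,6 \right)} \right)}\right)^{2} = \left(-8 - 2 \left(-6 + \left(8 + 6 + 4 \cdot 6\right)^{2}\right)\right)^{2} = \left(-8 - 2 \left(-6 + \left(8 + 6 + 24\right)^{2}\right)\right)^{2} = \left(-8 - 2 \left(-6 + 38^{2}\right)\right)^{2} = \left(-8 - 2 \left(-6 + 1444\right)\right)^{2} = \left(-8 - 2876\right)^{2} = \left(-2884\right)^{2} = 8317456$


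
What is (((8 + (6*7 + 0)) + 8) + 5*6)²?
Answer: 7744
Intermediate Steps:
(((8 + (6*7 + 0)) + 8) + 5*6)² = (((8 + (42 + 0)) + 8) + 30)² = (((8 + 42) + 8) + 30)² = ((50 + 8) + 30)² = (58 + 30)² = 88² = 7744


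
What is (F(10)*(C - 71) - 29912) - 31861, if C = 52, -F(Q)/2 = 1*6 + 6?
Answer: -61317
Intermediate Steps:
F(Q) = -24 (F(Q) = -2*(1*6 + 6) = -2*(6 + 6) = -2*12 = -24)
(F(10)*(C - 71) - 29912) - 31861 = (-24*(52 - 71) - 29912) - 31861 = (-24*(-19) - 29912) - 31861 = (456 - 29912) - 31861 = -29456 - 31861 = -61317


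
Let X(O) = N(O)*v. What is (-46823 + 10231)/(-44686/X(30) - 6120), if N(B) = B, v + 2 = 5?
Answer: 1646640/297743 ≈ 5.5304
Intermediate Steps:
v = 3 (v = -2 + 5 = 3)
X(O) = 3*O (X(O) = O*3 = 3*O)
(-46823 + 10231)/(-44686/X(30) - 6120) = (-46823 + 10231)/(-44686/(3*30) - 6120) = -36592/(-44686/90 - 6120) = -36592/(-44686*1/90 - 6120) = -36592/(-22343/45 - 6120) = -36592/(-297743/45) = -36592*(-45/297743) = 1646640/297743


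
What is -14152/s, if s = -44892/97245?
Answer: 1318210/43 ≈ 30656.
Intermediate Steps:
s = -4988/10805 (s = -44892*1/97245 = -4988/10805 ≈ -0.46164)
-14152/s = -14152/(-4988/10805) = -14152*(-10805/4988) = 1318210/43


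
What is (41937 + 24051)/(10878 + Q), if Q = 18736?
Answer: 2538/1139 ≈ 2.2283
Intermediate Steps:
(41937 + 24051)/(10878 + Q) = (41937 + 24051)/(10878 + 18736) = 65988/29614 = 65988*(1/29614) = 2538/1139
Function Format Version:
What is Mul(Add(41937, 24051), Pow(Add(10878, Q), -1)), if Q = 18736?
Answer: Rational(2538, 1139) ≈ 2.2283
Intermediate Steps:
Mul(Add(41937, 24051), Pow(Add(10878, Q), -1)) = Mul(Add(41937, 24051), Pow(Add(10878, 18736), -1)) = Mul(65988, Pow(29614, -1)) = Mul(65988, Rational(1, 29614)) = Rational(2538, 1139)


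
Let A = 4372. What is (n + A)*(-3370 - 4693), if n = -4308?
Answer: -516032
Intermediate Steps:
(n + A)*(-3370 - 4693) = (-4308 + 4372)*(-3370 - 4693) = 64*(-8063) = -516032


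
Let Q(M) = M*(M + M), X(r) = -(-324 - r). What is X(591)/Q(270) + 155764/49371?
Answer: 72239891/22851720 ≈ 3.1612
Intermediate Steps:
X(r) = 324 + r
Q(M) = 2*M² (Q(M) = M*(2*M) = 2*M²)
X(591)/Q(270) + 155764/49371 = (324 + 591)/((2*270²)) + 155764/49371 = 915/((2*72900)) + 155764*(1/49371) = 915/145800 + 22252/7053 = 915*(1/145800) + 22252/7053 = 61/9720 + 22252/7053 = 72239891/22851720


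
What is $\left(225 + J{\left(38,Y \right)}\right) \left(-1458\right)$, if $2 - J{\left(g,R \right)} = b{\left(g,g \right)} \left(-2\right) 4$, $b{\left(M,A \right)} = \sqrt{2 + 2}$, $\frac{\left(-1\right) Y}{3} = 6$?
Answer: $-354294$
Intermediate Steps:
$Y = -18$ ($Y = \left(-3\right) 6 = -18$)
$b{\left(M,A \right)} = 2$ ($b{\left(M,A \right)} = \sqrt{4} = 2$)
$J{\left(g,R \right)} = 18$ ($J{\left(g,R \right)} = 2 - 2 \left(-2\right) 4 = 2 - \left(-4\right) 4 = 2 - -16 = 2 + 16 = 18$)
$\left(225 + J{\left(38,Y \right)}\right) \left(-1458\right) = \left(225 + 18\right) \left(-1458\right) = 243 \left(-1458\right) = -354294$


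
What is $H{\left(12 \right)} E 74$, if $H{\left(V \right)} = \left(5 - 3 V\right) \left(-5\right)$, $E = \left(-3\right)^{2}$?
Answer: $103230$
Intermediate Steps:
$E = 9$
$H{\left(V \right)} = -25 + 15 V$
$H{\left(12 \right)} E 74 = \left(-25 + 15 \cdot 12\right) 9 \cdot 74 = \left(-25 + 180\right) 9 \cdot 74 = 155 \cdot 9 \cdot 74 = 1395 \cdot 74 = 103230$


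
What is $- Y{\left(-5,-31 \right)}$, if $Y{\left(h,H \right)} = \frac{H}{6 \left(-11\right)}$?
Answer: $- \frac{31}{66} \approx -0.4697$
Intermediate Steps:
$Y{\left(h,H \right)} = - \frac{H}{66}$ ($Y{\left(h,H \right)} = \frac{H}{-66} = H \left(- \frac{1}{66}\right) = - \frac{H}{66}$)
$- Y{\left(-5,-31 \right)} = - \frac{\left(-1\right) \left(-31\right)}{66} = \left(-1\right) \frac{31}{66} = - \frac{31}{66}$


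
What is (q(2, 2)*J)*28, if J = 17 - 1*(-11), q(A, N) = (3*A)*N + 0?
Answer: 9408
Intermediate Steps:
q(A, N) = 3*A*N (q(A, N) = 3*A*N + 0 = 3*A*N)
J = 28 (J = 17 + 11 = 28)
(q(2, 2)*J)*28 = ((3*2*2)*28)*28 = (12*28)*28 = 336*28 = 9408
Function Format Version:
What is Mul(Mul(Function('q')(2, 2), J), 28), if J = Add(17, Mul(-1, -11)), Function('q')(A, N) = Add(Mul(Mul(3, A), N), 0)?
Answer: 9408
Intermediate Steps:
Function('q')(A, N) = Mul(3, A, N) (Function('q')(A, N) = Add(Mul(3, A, N), 0) = Mul(3, A, N))
J = 28 (J = Add(17, 11) = 28)
Mul(Mul(Function('q')(2, 2), J), 28) = Mul(Mul(Mul(3, 2, 2), 28), 28) = Mul(Mul(12, 28), 28) = Mul(336, 28) = 9408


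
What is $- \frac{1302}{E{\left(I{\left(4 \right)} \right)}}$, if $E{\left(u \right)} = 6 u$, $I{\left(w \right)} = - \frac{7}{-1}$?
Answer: $-31$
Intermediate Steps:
$I{\left(w \right)} = 7$ ($I{\left(w \right)} = \left(-7\right) \left(-1\right) = 7$)
$- \frac{1302}{E{\left(I{\left(4 \right)} \right)}} = - \frac{1302}{6 \cdot 7} = - \frac{1302}{42} = \left(-1302\right) \frac{1}{42} = -31$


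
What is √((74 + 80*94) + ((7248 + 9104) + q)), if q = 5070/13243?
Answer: 6*√116656832149/13243 ≈ 154.75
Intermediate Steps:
q = 5070/13243 (q = 5070*(1/13243) = 5070/13243 ≈ 0.38284)
√((74 + 80*94) + ((7248 + 9104) + q)) = √((74 + 80*94) + ((7248 + 9104) + 5070/13243)) = √((74 + 7520) + (16352 + 5070/13243)) = √(7594 + 216554606/13243) = √(317121948/13243) = 6*√116656832149/13243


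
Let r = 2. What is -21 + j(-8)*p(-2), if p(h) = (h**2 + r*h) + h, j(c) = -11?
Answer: 1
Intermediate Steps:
p(h) = h**2 + 3*h (p(h) = (h**2 + 2*h) + h = h**2 + 3*h)
-21 + j(-8)*p(-2) = -21 - (-22)*(3 - 2) = -21 - (-22) = -21 - 11*(-2) = -21 + 22 = 1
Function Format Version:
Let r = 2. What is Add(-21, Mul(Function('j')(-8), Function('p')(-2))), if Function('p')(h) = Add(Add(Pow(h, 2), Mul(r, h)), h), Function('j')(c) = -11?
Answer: 1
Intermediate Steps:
Function('p')(h) = Add(Pow(h, 2), Mul(3, h)) (Function('p')(h) = Add(Add(Pow(h, 2), Mul(2, h)), h) = Add(Pow(h, 2), Mul(3, h)))
Add(-21, Mul(Function('j')(-8), Function('p')(-2))) = Add(-21, Mul(-11, Mul(-2, Add(3, -2)))) = Add(-21, Mul(-11, Mul(-2, 1))) = Add(-21, Mul(-11, -2)) = Add(-21, 22) = 1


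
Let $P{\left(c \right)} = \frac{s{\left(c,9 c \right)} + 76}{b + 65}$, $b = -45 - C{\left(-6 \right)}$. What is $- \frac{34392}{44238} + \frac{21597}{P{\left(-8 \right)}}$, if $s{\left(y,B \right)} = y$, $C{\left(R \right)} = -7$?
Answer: $\frac{4298946611}{501364} \approx 8574.5$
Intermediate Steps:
$b = -38$ ($b = -45 - -7 = -45 + 7 = -38$)
$P{\left(c \right)} = \frac{76}{27} + \frac{c}{27}$ ($P{\left(c \right)} = \frac{c + 76}{-38 + 65} = \frac{76 + c}{27} = \left(76 + c\right) \frac{1}{27} = \frac{76}{27} + \frac{c}{27}$)
$- \frac{34392}{44238} + \frac{21597}{P{\left(-8 \right)}} = - \frac{34392}{44238} + \frac{21597}{\frac{76}{27} + \frac{1}{27} \left(-8\right)} = \left(-34392\right) \frac{1}{44238} + \frac{21597}{\frac{76}{27} - \frac{8}{27}} = - \frac{5732}{7373} + \frac{21597}{\frac{68}{27}} = - \frac{5732}{7373} + 21597 \cdot \frac{27}{68} = - \frac{5732}{7373} + \frac{583119}{68} = \frac{4298946611}{501364}$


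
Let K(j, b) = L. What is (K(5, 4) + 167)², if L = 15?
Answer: 33124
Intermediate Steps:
K(j, b) = 15
(K(5, 4) + 167)² = (15 + 167)² = 182² = 33124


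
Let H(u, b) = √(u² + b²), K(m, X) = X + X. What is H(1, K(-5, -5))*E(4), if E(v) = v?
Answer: 4*√101 ≈ 40.200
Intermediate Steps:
K(m, X) = 2*X
H(u, b) = √(b² + u²)
H(1, K(-5, -5))*E(4) = √((2*(-5))² + 1²)*4 = √((-10)² + 1)*4 = √(100 + 1)*4 = √101*4 = 4*√101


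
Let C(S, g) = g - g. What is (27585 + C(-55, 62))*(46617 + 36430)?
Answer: 2290851495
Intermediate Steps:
C(S, g) = 0
(27585 + C(-55, 62))*(46617 + 36430) = (27585 + 0)*(46617 + 36430) = 27585*83047 = 2290851495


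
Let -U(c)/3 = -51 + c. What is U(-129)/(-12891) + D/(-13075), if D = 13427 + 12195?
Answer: -112451234/56183275 ≈ -2.0015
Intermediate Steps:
U(c) = 153 - 3*c (U(c) = -3*(-51 + c) = 153 - 3*c)
D = 25622
U(-129)/(-12891) + D/(-13075) = (153 - 3*(-129))/(-12891) + 25622/(-13075) = (153 + 387)*(-1/12891) + 25622*(-1/13075) = 540*(-1/12891) - 25622/13075 = -180/4297 - 25622/13075 = -112451234/56183275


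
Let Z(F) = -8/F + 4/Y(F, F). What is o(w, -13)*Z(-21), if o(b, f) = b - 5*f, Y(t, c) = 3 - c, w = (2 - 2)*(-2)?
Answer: 1495/42 ≈ 35.595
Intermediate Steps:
w = 0 (w = 0*(-2) = 0)
o(b, f) = b - 5*f
Z(F) = -8/F + 4/(3 - F)
o(w, -13)*Z(-21) = (0 - 5*(-13))*(12*(2 - 1*(-21))/(-21*(-3 - 21))) = (0 + 65)*(12*(-1/21)*(2 + 21)/(-24)) = 65*(12*(-1/21)*(-1/24)*23) = 65*(23/42) = 1495/42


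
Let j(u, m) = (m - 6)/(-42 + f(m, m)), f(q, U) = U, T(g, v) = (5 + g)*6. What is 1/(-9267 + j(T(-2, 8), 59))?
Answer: -17/157486 ≈ -0.00010795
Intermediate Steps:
T(g, v) = 30 + 6*g
j(u, m) = (-6 + m)/(-42 + m) (j(u, m) = (m - 6)/(-42 + m) = (-6 + m)/(-42 + m))
1/(-9267 + j(T(-2, 8), 59)) = 1/(-9267 + (-6 + 59)/(-42 + 59)) = 1/(-9267 + 53/17) = 1/(-157486/17) = -17/157486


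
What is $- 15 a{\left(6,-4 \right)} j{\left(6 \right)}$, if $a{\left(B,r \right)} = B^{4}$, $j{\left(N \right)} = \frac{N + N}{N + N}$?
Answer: $-19440$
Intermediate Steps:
$j{\left(N \right)} = 1$ ($j{\left(N \right)} = \frac{2 N}{2 N} = 2 N \frac{1}{2 N} = 1$)
$- 15 a{\left(6,-4 \right)} j{\left(6 \right)} = - 15 \cdot 6^{4} \cdot 1 = \left(-15\right) 1296 \cdot 1 = \left(-19440\right) 1 = -19440$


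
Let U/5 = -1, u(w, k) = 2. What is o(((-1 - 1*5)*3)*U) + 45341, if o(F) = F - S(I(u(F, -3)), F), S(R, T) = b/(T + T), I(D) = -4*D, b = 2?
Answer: 4088789/90 ≈ 45431.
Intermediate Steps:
U = -5 (U = 5*(-1) = -5)
S(R, T) = 1/T (S(R, T) = 2/(T + T) = 2/((2*T)) = 2*(1/(2*T)) = 1/T)
o(F) = F - 1/F
o(((-1 - 1*5)*3)*U) + 45341 = (((-1 - 1*5)*3)*(-5) - 1/(((-1 - 1*5)*3)*(-5))) + 45341 = (((-1 - 5)*3)*(-5) - 1/(((-1 - 5)*3)*(-5))) + 45341 = (-6*3*(-5) - 1/(-6*3*(-5))) + 45341 = (-18*(-5) - 1/((-18*(-5)))) + 45341 = (90 - 1/90) + 45341 = 8099/90 + 45341 = 4088789/90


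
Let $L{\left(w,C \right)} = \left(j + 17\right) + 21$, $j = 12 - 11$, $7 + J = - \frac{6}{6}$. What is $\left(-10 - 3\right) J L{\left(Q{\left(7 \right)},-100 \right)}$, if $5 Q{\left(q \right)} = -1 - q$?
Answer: $4056$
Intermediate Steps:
$Q{\left(q \right)} = - \frac{1}{5} - \frac{q}{5}$ ($Q{\left(q \right)} = \frac{-1 - q}{5} = - \frac{1}{5} - \frac{q}{5}$)
$J = -8$ ($J = -7 - \frac{6}{6} = -7 - 1 = -8$)
$j = 1$
$L{\left(w,C \right)} = 39$ ($L{\left(w,C \right)} = \left(1 + 17\right) + 21 = 18 + 21 = 39$)
$\left(-10 - 3\right) J L{\left(Q{\left(7 \right)},-100 \right)} = \left(-10 - 3\right) \left(-8\right) 39 = \left(-13\right) \left(-8\right) 39 = 104 \cdot 39 = 4056$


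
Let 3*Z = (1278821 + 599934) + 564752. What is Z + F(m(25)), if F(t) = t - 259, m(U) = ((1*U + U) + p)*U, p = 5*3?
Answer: 2447605/3 ≈ 8.1587e+5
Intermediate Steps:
p = 15
m(U) = U*(15 + 2*U) (m(U) = ((1*U + U) + 15)*U = ((U + U) + 15)*U = (2*U + 15)*U = (15 + 2*U)*U = U*(15 + 2*U))
Z = 2443507/3 (Z = ((1278821 + 599934) + 564752)/3 = (1878755 + 564752)/3 = (⅓)*2443507 = 2443507/3 ≈ 8.1450e+5)
F(t) = -259 + t
Z + F(m(25)) = 2443507/3 + (-259 + 25*(15 + 2*25)) = 2443507/3 + (-259 + 25*(15 + 50)) = 2443507/3 + (-259 + 25*65) = 2443507/3 + (-259 + 1625) = 2443507/3 + 1366 = 2447605/3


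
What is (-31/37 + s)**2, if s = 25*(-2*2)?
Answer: 13920361/1369 ≈ 10168.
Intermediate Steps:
s = -100 (s = 25*(-4) = -100)
(-31/37 + s)**2 = (-31/37 - 100)**2 = (-3731/37)**2 = 13920361/1369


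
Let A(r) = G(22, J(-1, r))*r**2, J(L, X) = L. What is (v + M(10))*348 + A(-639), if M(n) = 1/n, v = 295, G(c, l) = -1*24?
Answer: -48485046/5 ≈ -9.6970e+6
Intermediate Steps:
G(c, l) = -24
A(r) = -24*r**2
(v + M(10))*348 + A(-639) = (295 + 1/10)*348 - 24*(-639)**2 = (295 + 1/10)*348 - 24*408321 = (2951/10)*348 - 9799704 = 513474/5 - 9799704 = -48485046/5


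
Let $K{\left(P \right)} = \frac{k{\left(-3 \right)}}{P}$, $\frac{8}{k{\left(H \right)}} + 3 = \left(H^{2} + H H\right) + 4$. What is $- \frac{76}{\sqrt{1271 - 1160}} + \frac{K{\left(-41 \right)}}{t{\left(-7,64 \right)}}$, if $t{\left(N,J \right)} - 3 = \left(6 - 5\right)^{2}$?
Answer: $- \frac{2}{779} - \frac{76 \sqrt{111}}{111} \approx -7.2162$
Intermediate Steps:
$k{\left(H \right)} = \frac{8}{1 + 2 H^{2}}$ ($k{\left(H \right)} = \frac{8}{-3 + \left(\left(H^{2} + H H\right) + 4\right)} = \frac{8}{-3 + \left(\left(H^{2} + H^{2}\right) + 4\right)} = \frac{8}{-3 + \left(2 H^{2} + 4\right)} = \frac{8}{-3 + \left(4 + 2 H^{2}\right)} = \frac{8}{1 + 2 H^{2}}$)
$t{\left(N,J \right)} = 4$ ($t{\left(N,J \right)} = 3 + \left(6 - 5\right)^{2} = 3 + 1^{2} = 3 + 1 = 4$)
$K{\left(P \right)} = \frac{8}{19 P}$ ($K{\left(P \right)} = \frac{8 \frac{1}{1 + 2 \left(-3\right)^{2}}}{P} = \frac{8 \frac{1}{1 + 2 \cdot 9}}{P} = \frac{8 \frac{1}{1 + 18}}{P} = \frac{8 \cdot \frac{1}{19}}{P} = \frac{8}{19 P}$)
$- \frac{76}{\sqrt{1271 - 1160}} + \frac{K{\left(-41 \right)}}{t{\left(-7,64 \right)}} = - \frac{76}{\sqrt{1271 - 1160}} + \frac{\frac{8}{19} \frac{1}{-41}}{4} = - \frac{76}{\sqrt{111}} + \frac{8}{19} \left(- \frac{1}{41}\right) \frac{1}{4} = - 76 \frac{\sqrt{111}}{111} - \frac{2}{779} = - \frac{76 \sqrt{111}}{111} - \frac{2}{779} = - \frac{2}{779} - \frac{76 \sqrt{111}}{111}$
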